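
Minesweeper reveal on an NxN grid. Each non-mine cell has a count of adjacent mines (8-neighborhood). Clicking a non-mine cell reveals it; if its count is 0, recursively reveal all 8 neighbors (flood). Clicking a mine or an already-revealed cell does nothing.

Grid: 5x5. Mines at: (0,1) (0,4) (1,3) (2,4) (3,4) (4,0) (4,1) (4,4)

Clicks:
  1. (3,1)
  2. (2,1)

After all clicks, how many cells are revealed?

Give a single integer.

Click 1 (3,1) count=2: revealed 1 new [(3,1)] -> total=1
Click 2 (2,1) count=0: revealed 8 new [(1,0) (1,1) (1,2) (2,0) (2,1) (2,2) (3,0) (3,2)] -> total=9

Answer: 9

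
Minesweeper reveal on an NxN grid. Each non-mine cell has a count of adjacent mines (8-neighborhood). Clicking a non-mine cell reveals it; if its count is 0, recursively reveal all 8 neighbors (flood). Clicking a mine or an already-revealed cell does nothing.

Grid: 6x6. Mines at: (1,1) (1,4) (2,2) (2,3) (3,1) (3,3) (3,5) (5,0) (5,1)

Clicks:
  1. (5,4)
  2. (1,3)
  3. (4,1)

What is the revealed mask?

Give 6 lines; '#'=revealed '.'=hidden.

Click 1 (5,4) count=0: revealed 8 new [(4,2) (4,3) (4,4) (4,5) (5,2) (5,3) (5,4) (5,5)] -> total=8
Click 2 (1,3) count=3: revealed 1 new [(1,3)] -> total=9
Click 3 (4,1) count=3: revealed 1 new [(4,1)] -> total=10

Answer: ......
...#..
......
......
.#####
..####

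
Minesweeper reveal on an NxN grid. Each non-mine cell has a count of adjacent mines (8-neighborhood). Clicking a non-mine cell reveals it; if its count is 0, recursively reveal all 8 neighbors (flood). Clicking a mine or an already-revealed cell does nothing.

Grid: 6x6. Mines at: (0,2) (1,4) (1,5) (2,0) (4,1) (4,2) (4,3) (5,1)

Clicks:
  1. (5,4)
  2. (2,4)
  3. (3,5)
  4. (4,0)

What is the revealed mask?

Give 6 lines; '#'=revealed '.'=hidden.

Answer: ......
......
....##
....##
#...##
....##

Derivation:
Click 1 (5,4) count=1: revealed 1 new [(5,4)] -> total=1
Click 2 (2,4) count=2: revealed 1 new [(2,4)] -> total=2
Click 3 (3,5) count=0: revealed 6 new [(2,5) (3,4) (3,5) (4,4) (4,5) (5,5)] -> total=8
Click 4 (4,0) count=2: revealed 1 new [(4,0)] -> total=9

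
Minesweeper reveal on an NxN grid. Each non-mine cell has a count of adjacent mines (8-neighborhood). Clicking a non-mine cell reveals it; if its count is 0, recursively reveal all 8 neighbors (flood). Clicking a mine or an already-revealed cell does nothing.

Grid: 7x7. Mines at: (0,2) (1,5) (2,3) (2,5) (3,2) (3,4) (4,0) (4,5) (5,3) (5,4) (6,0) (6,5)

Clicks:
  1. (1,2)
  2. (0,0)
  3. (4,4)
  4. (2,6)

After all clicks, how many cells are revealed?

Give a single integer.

Answer: 11

Derivation:
Click 1 (1,2) count=2: revealed 1 new [(1,2)] -> total=1
Click 2 (0,0) count=0: revealed 8 new [(0,0) (0,1) (1,0) (1,1) (2,0) (2,1) (3,0) (3,1)] -> total=9
Click 3 (4,4) count=4: revealed 1 new [(4,4)] -> total=10
Click 4 (2,6) count=2: revealed 1 new [(2,6)] -> total=11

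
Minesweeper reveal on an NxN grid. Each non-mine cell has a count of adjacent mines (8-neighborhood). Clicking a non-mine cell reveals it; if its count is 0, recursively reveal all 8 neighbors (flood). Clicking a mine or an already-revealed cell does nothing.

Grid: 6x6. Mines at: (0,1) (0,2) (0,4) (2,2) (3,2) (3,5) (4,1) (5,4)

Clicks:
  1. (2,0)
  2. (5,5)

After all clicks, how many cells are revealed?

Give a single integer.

Click 1 (2,0) count=0: revealed 6 new [(1,0) (1,1) (2,0) (2,1) (3,0) (3,1)] -> total=6
Click 2 (5,5) count=1: revealed 1 new [(5,5)] -> total=7

Answer: 7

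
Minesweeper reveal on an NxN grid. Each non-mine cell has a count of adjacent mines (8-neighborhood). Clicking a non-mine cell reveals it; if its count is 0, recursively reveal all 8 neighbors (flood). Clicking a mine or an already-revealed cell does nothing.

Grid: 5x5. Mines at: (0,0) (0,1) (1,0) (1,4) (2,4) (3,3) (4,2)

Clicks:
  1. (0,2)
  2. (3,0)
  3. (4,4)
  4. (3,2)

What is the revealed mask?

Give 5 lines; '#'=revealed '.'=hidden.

Answer: ..#..
.....
##...
###..
##..#

Derivation:
Click 1 (0,2) count=1: revealed 1 new [(0,2)] -> total=1
Click 2 (3,0) count=0: revealed 6 new [(2,0) (2,1) (3,0) (3,1) (4,0) (4,1)] -> total=7
Click 3 (4,4) count=1: revealed 1 new [(4,4)] -> total=8
Click 4 (3,2) count=2: revealed 1 new [(3,2)] -> total=9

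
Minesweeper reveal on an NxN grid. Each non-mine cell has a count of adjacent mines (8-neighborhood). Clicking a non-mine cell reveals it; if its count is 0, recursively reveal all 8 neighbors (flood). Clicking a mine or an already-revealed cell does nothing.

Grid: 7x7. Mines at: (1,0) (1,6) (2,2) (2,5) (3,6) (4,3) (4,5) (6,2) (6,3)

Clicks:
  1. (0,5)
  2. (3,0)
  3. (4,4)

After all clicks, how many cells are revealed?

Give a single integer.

Click 1 (0,5) count=1: revealed 1 new [(0,5)] -> total=1
Click 2 (3,0) count=0: revealed 13 new [(2,0) (2,1) (3,0) (3,1) (3,2) (4,0) (4,1) (4,2) (5,0) (5,1) (5,2) (6,0) (6,1)] -> total=14
Click 3 (4,4) count=2: revealed 1 new [(4,4)] -> total=15

Answer: 15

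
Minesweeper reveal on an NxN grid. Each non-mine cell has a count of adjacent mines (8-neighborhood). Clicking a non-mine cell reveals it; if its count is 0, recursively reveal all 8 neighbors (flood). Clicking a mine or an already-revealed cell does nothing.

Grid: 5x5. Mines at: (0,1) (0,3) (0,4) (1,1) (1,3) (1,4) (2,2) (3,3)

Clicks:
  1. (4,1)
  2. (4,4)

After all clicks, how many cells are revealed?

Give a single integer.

Answer: 9

Derivation:
Click 1 (4,1) count=0: revealed 8 new [(2,0) (2,1) (3,0) (3,1) (3,2) (4,0) (4,1) (4,2)] -> total=8
Click 2 (4,4) count=1: revealed 1 new [(4,4)] -> total=9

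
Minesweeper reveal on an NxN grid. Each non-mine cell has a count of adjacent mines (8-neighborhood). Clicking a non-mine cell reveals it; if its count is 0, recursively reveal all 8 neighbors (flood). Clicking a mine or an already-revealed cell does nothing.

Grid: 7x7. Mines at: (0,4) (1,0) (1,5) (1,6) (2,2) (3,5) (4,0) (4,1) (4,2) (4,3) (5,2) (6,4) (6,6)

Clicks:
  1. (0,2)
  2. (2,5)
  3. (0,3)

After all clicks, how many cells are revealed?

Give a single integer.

Answer: 7

Derivation:
Click 1 (0,2) count=0: revealed 6 new [(0,1) (0,2) (0,3) (1,1) (1,2) (1,3)] -> total=6
Click 2 (2,5) count=3: revealed 1 new [(2,5)] -> total=7
Click 3 (0,3) count=1: revealed 0 new [(none)] -> total=7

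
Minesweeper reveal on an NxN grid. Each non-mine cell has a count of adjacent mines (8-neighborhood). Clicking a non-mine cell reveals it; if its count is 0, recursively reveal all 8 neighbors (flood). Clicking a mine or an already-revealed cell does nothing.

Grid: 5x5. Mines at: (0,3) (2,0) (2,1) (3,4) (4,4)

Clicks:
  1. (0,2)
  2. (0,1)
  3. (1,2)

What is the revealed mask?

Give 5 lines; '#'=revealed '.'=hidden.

Click 1 (0,2) count=1: revealed 1 new [(0,2)] -> total=1
Click 2 (0,1) count=0: revealed 5 new [(0,0) (0,1) (1,0) (1,1) (1,2)] -> total=6
Click 3 (1,2) count=2: revealed 0 new [(none)] -> total=6

Answer: ###..
###..
.....
.....
.....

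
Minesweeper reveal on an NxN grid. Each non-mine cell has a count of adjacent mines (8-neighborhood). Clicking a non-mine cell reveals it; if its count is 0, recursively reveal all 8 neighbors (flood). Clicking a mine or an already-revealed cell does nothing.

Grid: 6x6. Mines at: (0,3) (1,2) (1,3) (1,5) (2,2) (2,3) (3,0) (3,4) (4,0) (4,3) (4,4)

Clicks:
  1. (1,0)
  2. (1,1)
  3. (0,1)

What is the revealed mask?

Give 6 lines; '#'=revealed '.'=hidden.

Click 1 (1,0) count=0: revealed 6 new [(0,0) (0,1) (1,0) (1,1) (2,0) (2,1)] -> total=6
Click 2 (1,1) count=2: revealed 0 new [(none)] -> total=6
Click 3 (0,1) count=1: revealed 0 new [(none)] -> total=6

Answer: ##....
##....
##....
......
......
......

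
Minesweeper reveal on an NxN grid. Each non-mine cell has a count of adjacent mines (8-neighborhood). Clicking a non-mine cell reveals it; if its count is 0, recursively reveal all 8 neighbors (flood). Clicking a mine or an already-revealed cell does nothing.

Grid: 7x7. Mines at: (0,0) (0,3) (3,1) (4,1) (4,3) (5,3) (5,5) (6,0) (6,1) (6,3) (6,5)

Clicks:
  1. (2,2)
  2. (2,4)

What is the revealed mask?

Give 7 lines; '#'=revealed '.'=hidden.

Click 1 (2,2) count=1: revealed 1 new [(2,2)] -> total=1
Click 2 (2,4) count=0: revealed 20 new [(0,4) (0,5) (0,6) (1,2) (1,3) (1,4) (1,5) (1,6) (2,3) (2,4) (2,5) (2,6) (3,2) (3,3) (3,4) (3,5) (3,6) (4,4) (4,5) (4,6)] -> total=21

Answer: ....###
..#####
..#####
..#####
....###
.......
.......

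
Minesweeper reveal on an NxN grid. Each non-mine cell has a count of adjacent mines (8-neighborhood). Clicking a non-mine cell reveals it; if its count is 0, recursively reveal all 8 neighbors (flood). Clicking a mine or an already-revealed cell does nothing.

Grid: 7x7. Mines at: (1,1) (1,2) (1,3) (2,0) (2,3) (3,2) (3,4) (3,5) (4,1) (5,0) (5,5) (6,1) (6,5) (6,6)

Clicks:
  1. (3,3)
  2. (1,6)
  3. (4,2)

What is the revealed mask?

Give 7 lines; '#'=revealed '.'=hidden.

Answer: ....###
....###
....###
...#...
..#....
.......
.......

Derivation:
Click 1 (3,3) count=3: revealed 1 new [(3,3)] -> total=1
Click 2 (1,6) count=0: revealed 9 new [(0,4) (0,5) (0,6) (1,4) (1,5) (1,6) (2,4) (2,5) (2,6)] -> total=10
Click 3 (4,2) count=2: revealed 1 new [(4,2)] -> total=11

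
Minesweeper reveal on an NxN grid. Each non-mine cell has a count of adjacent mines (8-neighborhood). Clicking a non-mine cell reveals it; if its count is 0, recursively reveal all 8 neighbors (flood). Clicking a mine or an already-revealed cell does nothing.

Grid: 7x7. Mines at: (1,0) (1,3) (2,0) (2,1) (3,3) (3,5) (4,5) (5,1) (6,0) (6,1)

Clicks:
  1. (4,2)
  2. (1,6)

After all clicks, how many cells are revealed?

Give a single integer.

Click 1 (4,2) count=2: revealed 1 new [(4,2)] -> total=1
Click 2 (1,6) count=0: revealed 9 new [(0,4) (0,5) (0,6) (1,4) (1,5) (1,6) (2,4) (2,5) (2,6)] -> total=10

Answer: 10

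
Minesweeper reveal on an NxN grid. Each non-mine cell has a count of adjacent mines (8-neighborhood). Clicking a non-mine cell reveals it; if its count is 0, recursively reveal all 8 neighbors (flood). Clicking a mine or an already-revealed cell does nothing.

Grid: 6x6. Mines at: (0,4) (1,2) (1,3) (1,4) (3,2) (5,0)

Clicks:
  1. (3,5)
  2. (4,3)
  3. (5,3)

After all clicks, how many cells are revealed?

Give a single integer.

Click 1 (3,5) count=0: revealed 16 new [(2,3) (2,4) (2,5) (3,3) (3,4) (3,5) (4,1) (4,2) (4,3) (4,4) (4,5) (5,1) (5,2) (5,3) (5,4) (5,5)] -> total=16
Click 2 (4,3) count=1: revealed 0 new [(none)] -> total=16
Click 3 (5,3) count=0: revealed 0 new [(none)] -> total=16

Answer: 16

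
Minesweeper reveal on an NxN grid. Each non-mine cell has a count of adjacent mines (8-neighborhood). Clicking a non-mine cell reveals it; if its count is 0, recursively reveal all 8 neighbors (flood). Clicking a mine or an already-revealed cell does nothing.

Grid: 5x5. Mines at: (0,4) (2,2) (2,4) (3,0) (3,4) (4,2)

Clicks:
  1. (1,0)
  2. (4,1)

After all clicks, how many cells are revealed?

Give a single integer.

Answer: 11

Derivation:
Click 1 (1,0) count=0: revealed 10 new [(0,0) (0,1) (0,2) (0,3) (1,0) (1,1) (1,2) (1,3) (2,0) (2,1)] -> total=10
Click 2 (4,1) count=2: revealed 1 new [(4,1)] -> total=11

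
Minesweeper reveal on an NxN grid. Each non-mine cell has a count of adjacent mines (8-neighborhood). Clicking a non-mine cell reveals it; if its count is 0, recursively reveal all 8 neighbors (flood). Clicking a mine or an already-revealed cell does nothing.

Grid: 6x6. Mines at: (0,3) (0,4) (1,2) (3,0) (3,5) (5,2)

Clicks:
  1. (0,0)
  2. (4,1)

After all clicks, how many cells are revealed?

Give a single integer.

Click 1 (0,0) count=0: revealed 6 new [(0,0) (0,1) (1,0) (1,1) (2,0) (2,1)] -> total=6
Click 2 (4,1) count=2: revealed 1 new [(4,1)] -> total=7

Answer: 7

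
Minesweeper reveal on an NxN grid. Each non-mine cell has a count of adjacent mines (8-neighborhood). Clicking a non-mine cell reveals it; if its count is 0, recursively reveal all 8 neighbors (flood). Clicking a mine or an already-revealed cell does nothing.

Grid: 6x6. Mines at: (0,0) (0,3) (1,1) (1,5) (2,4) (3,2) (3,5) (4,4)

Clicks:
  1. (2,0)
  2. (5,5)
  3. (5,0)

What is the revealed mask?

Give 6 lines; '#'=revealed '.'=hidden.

Click 1 (2,0) count=1: revealed 1 new [(2,0)] -> total=1
Click 2 (5,5) count=1: revealed 1 new [(5,5)] -> total=2
Click 3 (5,0) count=0: revealed 11 new [(2,1) (3,0) (3,1) (4,0) (4,1) (4,2) (4,3) (5,0) (5,1) (5,2) (5,3)] -> total=13

Answer: ......
......
##....
##....
####..
####.#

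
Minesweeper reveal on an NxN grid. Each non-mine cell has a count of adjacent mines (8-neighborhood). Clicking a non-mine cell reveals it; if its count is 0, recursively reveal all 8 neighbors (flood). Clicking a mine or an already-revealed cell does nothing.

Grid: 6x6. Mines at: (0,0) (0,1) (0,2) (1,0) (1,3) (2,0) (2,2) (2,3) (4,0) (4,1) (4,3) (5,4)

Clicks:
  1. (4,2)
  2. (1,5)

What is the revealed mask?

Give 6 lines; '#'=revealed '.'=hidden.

Answer: ....##
....##
....##
....##
..#.##
......

Derivation:
Click 1 (4,2) count=2: revealed 1 new [(4,2)] -> total=1
Click 2 (1,5) count=0: revealed 10 new [(0,4) (0,5) (1,4) (1,5) (2,4) (2,5) (3,4) (3,5) (4,4) (4,5)] -> total=11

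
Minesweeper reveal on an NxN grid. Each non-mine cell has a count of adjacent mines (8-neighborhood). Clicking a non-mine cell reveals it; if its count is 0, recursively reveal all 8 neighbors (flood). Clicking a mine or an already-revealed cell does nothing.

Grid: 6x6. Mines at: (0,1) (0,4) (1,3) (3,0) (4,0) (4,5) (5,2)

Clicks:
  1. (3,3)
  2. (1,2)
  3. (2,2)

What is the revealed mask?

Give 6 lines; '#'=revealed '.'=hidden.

Click 1 (3,3) count=0: revealed 12 new [(2,1) (2,2) (2,3) (2,4) (3,1) (3,2) (3,3) (3,4) (4,1) (4,2) (4,3) (4,4)] -> total=12
Click 2 (1,2) count=2: revealed 1 new [(1,2)] -> total=13
Click 3 (2,2) count=1: revealed 0 new [(none)] -> total=13

Answer: ......
..#...
.####.
.####.
.####.
......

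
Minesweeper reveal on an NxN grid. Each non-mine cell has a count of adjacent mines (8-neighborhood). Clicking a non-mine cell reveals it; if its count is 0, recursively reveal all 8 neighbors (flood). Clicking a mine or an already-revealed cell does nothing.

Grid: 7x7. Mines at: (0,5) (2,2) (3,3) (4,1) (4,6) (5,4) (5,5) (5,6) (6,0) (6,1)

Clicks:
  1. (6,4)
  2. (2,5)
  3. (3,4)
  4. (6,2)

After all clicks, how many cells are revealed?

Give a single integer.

Answer: 11

Derivation:
Click 1 (6,4) count=2: revealed 1 new [(6,4)] -> total=1
Click 2 (2,5) count=0: revealed 9 new [(1,4) (1,5) (1,6) (2,4) (2,5) (2,6) (3,4) (3,5) (3,6)] -> total=10
Click 3 (3,4) count=1: revealed 0 new [(none)] -> total=10
Click 4 (6,2) count=1: revealed 1 new [(6,2)] -> total=11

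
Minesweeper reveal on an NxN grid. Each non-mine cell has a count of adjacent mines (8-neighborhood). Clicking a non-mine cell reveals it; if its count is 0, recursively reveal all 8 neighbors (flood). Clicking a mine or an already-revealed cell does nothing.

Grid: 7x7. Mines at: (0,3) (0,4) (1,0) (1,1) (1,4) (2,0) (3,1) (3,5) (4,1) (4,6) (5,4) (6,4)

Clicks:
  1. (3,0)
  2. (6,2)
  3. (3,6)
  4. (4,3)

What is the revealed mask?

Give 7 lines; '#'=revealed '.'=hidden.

Click 1 (3,0) count=3: revealed 1 new [(3,0)] -> total=1
Click 2 (6,2) count=0: revealed 8 new [(5,0) (5,1) (5,2) (5,3) (6,0) (6,1) (6,2) (6,3)] -> total=9
Click 3 (3,6) count=2: revealed 1 new [(3,6)] -> total=10
Click 4 (4,3) count=1: revealed 1 new [(4,3)] -> total=11

Answer: .......
.......
.......
#.....#
...#...
####...
####...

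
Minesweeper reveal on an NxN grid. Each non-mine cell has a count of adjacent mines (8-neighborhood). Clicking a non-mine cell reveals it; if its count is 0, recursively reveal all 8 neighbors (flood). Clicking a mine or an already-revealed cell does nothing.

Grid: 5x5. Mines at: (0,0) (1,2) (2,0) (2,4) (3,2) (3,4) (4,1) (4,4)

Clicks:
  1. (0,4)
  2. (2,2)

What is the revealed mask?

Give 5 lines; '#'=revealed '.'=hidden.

Answer: ...##
...##
..#..
.....
.....

Derivation:
Click 1 (0,4) count=0: revealed 4 new [(0,3) (0,4) (1,3) (1,4)] -> total=4
Click 2 (2,2) count=2: revealed 1 new [(2,2)] -> total=5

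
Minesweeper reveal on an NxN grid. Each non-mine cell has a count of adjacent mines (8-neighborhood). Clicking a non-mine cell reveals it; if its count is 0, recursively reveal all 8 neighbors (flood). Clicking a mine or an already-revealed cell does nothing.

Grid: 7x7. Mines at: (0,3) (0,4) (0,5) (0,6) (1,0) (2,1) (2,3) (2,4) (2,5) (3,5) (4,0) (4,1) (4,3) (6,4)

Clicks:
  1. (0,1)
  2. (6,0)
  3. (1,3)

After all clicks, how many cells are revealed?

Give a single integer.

Answer: 10

Derivation:
Click 1 (0,1) count=1: revealed 1 new [(0,1)] -> total=1
Click 2 (6,0) count=0: revealed 8 new [(5,0) (5,1) (5,2) (5,3) (6,0) (6,1) (6,2) (6,3)] -> total=9
Click 3 (1,3) count=4: revealed 1 new [(1,3)] -> total=10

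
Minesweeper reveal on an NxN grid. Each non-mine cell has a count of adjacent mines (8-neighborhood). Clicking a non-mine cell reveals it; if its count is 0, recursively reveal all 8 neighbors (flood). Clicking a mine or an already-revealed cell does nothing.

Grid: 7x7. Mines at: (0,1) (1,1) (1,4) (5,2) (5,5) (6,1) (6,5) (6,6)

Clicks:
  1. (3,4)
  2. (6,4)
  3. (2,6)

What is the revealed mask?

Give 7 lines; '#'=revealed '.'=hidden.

Click 1 (3,4) count=0: revealed 27 new [(0,5) (0,6) (1,5) (1,6) (2,0) (2,1) (2,2) (2,3) (2,4) (2,5) (2,6) (3,0) (3,1) (3,2) (3,3) (3,4) (3,5) (3,6) (4,0) (4,1) (4,2) (4,3) (4,4) (4,5) (4,6) (5,0) (5,1)] -> total=27
Click 2 (6,4) count=2: revealed 1 new [(6,4)] -> total=28
Click 3 (2,6) count=0: revealed 0 new [(none)] -> total=28

Answer: .....##
.....##
#######
#######
#######
##.....
....#..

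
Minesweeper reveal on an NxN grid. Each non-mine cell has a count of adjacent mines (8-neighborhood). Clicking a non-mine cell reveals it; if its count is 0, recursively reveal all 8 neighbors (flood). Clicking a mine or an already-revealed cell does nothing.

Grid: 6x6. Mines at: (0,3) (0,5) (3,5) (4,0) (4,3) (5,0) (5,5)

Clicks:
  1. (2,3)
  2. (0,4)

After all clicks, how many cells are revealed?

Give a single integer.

Click 1 (2,3) count=0: revealed 18 new [(0,0) (0,1) (0,2) (1,0) (1,1) (1,2) (1,3) (1,4) (2,0) (2,1) (2,2) (2,3) (2,4) (3,0) (3,1) (3,2) (3,3) (3,4)] -> total=18
Click 2 (0,4) count=2: revealed 1 new [(0,4)] -> total=19

Answer: 19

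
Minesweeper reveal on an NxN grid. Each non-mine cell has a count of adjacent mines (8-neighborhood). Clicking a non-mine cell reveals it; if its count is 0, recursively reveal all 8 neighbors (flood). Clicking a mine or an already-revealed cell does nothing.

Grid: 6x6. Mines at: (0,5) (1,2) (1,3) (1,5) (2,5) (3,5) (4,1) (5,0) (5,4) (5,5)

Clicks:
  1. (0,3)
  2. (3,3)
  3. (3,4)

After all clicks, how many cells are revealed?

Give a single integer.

Click 1 (0,3) count=2: revealed 1 new [(0,3)] -> total=1
Click 2 (3,3) count=0: revealed 9 new [(2,2) (2,3) (2,4) (3,2) (3,3) (3,4) (4,2) (4,3) (4,4)] -> total=10
Click 3 (3,4) count=2: revealed 0 new [(none)] -> total=10

Answer: 10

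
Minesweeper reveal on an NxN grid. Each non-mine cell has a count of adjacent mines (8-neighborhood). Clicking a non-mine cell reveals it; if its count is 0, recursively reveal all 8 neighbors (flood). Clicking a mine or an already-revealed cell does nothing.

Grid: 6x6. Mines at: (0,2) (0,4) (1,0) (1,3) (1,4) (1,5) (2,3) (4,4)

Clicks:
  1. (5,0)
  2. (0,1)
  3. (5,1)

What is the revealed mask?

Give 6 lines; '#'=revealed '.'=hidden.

Answer: .#....
......
###...
####..
####..
####..

Derivation:
Click 1 (5,0) count=0: revealed 15 new [(2,0) (2,1) (2,2) (3,0) (3,1) (3,2) (3,3) (4,0) (4,1) (4,2) (4,3) (5,0) (5,1) (5,2) (5,3)] -> total=15
Click 2 (0,1) count=2: revealed 1 new [(0,1)] -> total=16
Click 3 (5,1) count=0: revealed 0 new [(none)] -> total=16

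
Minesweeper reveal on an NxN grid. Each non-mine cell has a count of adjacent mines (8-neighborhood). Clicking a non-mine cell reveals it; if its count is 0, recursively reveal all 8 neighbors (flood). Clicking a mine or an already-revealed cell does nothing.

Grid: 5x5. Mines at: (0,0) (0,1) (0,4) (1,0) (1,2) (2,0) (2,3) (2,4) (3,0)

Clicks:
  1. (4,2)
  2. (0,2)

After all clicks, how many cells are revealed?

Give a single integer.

Click 1 (4,2) count=0: revealed 8 new [(3,1) (3,2) (3,3) (3,4) (4,1) (4,2) (4,3) (4,4)] -> total=8
Click 2 (0,2) count=2: revealed 1 new [(0,2)] -> total=9

Answer: 9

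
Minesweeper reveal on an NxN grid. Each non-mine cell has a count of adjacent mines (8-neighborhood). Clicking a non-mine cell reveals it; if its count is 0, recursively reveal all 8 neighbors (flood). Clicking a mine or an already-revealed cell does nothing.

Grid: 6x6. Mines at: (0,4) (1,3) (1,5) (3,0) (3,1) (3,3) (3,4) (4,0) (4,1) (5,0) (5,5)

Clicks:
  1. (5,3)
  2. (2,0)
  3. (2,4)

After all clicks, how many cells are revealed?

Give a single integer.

Click 1 (5,3) count=0: revealed 6 new [(4,2) (4,3) (4,4) (5,2) (5,3) (5,4)] -> total=6
Click 2 (2,0) count=2: revealed 1 new [(2,0)] -> total=7
Click 3 (2,4) count=4: revealed 1 new [(2,4)] -> total=8

Answer: 8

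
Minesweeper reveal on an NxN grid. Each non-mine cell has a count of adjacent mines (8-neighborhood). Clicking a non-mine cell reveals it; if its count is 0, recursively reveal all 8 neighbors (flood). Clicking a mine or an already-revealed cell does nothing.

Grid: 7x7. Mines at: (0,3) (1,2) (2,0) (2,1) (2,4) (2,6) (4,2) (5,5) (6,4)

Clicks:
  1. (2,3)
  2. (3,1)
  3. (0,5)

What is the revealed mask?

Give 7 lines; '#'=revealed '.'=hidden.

Click 1 (2,3) count=2: revealed 1 new [(2,3)] -> total=1
Click 2 (3,1) count=3: revealed 1 new [(3,1)] -> total=2
Click 3 (0,5) count=0: revealed 6 new [(0,4) (0,5) (0,6) (1,4) (1,5) (1,6)] -> total=8

Answer: ....###
....###
...#...
.#.....
.......
.......
.......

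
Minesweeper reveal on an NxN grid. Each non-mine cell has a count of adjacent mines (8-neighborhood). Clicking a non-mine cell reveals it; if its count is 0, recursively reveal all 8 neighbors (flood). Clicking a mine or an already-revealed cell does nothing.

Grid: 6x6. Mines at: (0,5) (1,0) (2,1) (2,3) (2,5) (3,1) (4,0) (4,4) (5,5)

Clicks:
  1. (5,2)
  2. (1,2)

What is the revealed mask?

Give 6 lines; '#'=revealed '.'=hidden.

Answer: ......
..#...
......
......
.###..
.###..

Derivation:
Click 1 (5,2) count=0: revealed 6 new [(4,1) (4,2) (4,3) (5,1) (5,2) (5,3)] -> total=6
Click 2 (1,2) count=2: revealed 1 new [(1,2)] -> total=7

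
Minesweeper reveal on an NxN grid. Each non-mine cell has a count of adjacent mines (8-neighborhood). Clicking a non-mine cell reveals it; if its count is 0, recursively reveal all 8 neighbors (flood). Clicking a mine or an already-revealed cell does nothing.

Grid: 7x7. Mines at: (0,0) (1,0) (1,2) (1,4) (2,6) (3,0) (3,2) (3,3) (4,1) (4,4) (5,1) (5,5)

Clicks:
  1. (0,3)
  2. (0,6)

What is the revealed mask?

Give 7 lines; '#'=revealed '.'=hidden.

Click 1 (0,3) count=2: revealed 1 new [(0,3)] -> total=1
Click 2 (0,6) count=0: revealed 4 new [(0,5) (0,6) (1,5) (1,6)] -> total=5

Answer: ...#.##
.....##
.......
.......
.......
.......
.......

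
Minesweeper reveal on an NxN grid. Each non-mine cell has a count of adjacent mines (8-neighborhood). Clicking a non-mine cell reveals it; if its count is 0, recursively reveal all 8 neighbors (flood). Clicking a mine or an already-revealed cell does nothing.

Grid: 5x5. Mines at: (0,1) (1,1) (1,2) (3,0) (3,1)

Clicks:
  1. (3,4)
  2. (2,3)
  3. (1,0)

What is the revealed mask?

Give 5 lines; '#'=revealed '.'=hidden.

Click 1 (3,4) count=0: revealed 13 new [(0,3) (0,4) (1,3) (1,4) (2,2) (2,3) (2,4) (3,2) (3,3) (3,4) (4,2) (4,3) (4,4)] -> total=13
Click 2 (2,3) count=1: revealed 0 new [(none)] -> total=13
Click 3 (1,0) count=2: revealed 1 new [(1,0)] -> total=14

Answer: ...##
#..##
..###
..###
..###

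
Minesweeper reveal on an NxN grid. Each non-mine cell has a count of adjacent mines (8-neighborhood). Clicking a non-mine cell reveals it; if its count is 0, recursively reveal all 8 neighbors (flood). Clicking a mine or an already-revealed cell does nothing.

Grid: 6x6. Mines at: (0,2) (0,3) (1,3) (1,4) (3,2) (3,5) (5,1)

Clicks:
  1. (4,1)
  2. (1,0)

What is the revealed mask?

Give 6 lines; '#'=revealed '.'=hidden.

Click 1 (4,1) count=2: revealed 1 new [(4,1)] -> total=1
Click 2 (1,0) count=0: revealed 9 new [(0,0) (0,1) (1,0) (1,1) (2,0) (2,1) (3,0) (3,1) (4,0)] -> total=10

Answer: ##....
##....
##....
##....
##....
......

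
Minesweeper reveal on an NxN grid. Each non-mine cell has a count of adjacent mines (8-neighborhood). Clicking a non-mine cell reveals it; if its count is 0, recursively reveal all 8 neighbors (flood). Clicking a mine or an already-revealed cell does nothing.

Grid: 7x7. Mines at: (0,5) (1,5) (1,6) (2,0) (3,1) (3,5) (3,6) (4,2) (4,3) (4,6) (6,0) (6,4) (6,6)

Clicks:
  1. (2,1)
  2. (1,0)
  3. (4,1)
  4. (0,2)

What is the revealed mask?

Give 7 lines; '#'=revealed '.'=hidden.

Answer: #####..
#####..
.####..
..###..
.#.....
.......
.......

Derivation:
Click 1 (2,1) count=2: revealed 1 new [(2,1)] -> total=1
Click 2 (1,0) count=1: revealed 1 new [(1,0)] -> total=2
Click 3 (4,1) count=2: revealed 1 new [(4,1)] -> total=3
Click 4 (0,2) count=0: revealed 15 new [(0,0) (0,1) (0,2) (0,3) (0,4) (1,1) (1,2) (1,3) (1,4) (2,2) (2,3) (2,4) (3,2) (3,3) (3,4)] -> total=18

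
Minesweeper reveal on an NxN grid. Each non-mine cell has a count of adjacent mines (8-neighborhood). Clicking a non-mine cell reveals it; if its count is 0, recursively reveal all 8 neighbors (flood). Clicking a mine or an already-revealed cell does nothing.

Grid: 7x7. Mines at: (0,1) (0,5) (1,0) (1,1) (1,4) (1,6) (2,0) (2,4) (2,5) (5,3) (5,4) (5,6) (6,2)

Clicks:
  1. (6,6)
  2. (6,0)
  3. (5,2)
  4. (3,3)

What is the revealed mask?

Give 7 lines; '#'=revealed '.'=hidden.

Click 1 (6,6) count=1: revealed 1 new [(6,6)] -> total=1
Click 2 (6,0) count=0: revealed 16 new [(2,1) (2,2) (2,3) (3,0) (3,1) (3,2) (3,3) (4,0) (4,1) (4,2) (4,3) (5,0) (5,1) (5,2) (6,0) (6,1)] -> total=17
Click 3 (5,2) count=2: revealed 0 new [(none)] -> total=17
Click 4 (3,3) count=1: revealed 0 new [(none)] -> total=17

Answer: .......
.......
.###...
####...
####...
###....
##....#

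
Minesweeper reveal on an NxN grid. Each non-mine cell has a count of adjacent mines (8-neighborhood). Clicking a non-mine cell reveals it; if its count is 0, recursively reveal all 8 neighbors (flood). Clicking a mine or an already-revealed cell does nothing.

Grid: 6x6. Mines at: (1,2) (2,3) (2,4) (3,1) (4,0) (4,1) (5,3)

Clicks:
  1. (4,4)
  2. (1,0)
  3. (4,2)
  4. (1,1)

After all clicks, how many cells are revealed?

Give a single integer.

Click 1 (4,4) count=1: revealed 1 new [(4,4)] -> total=1
Click 2 (1,0) count=0: revealed 6 new [(0,0) (0,1) (1,0) (1,1) (2,0) (2,1)] -> total=7
Click 3 (4,2) count=3: revealed 1 new [(4,2)] -> total=8
Click 4 (1,1) count=1: revealed 0 new [(none)] -> total=8

Answer: 8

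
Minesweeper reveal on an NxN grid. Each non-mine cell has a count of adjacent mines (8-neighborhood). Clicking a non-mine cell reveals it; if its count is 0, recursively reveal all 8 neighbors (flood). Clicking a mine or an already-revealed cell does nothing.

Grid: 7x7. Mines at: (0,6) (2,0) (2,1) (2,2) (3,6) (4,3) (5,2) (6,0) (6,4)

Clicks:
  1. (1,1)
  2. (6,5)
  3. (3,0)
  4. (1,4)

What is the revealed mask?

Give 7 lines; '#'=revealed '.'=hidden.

Answer: ######.
######.
...###.
#..###.
.......
.......
.....#.

Derivation:
Click 1 (1,1) count=3: revealed 1 new [(1,1)] -> total=1
Click 2 (6,5) count=1: revealed 1 new [(6,5)] -> total=2
Click 3 (3,0) count=2: revealed 1 new [(3,0)] -> total=3
Click 4 (1,4) count=0: revealed 17 new [(0,0) (0,1) (0,2) (0,3) (0,4) (0,5) (1,0) (1,2) (1,3) (1,4) (1,5) (2,3) (2,4) (2,5) (3,3) (3,4) (3,5)] -> total=20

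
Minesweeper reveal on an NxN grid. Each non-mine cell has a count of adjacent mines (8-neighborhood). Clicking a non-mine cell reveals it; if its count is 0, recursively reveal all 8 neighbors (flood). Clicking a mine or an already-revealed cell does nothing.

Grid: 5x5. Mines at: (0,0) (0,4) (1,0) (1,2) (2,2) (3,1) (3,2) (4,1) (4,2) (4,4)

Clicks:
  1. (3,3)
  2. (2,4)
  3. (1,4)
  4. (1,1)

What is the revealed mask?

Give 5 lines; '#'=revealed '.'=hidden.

Click 1 (3,3) count=4: revealed 1 new [(3,3)] -> total=1
Click 2 (2,4) count=0: revealed 5 new [(1,3) (1,4) (2,3) (2,4) (3,4)] -> total=6
Click 3 (1,4) count=1: revealed 0 new [(none)] -> total=6
Click 4 (1,1) count=4: revealed 1 new [(1,1)] -> total=7

Answer: .....
.#.##
...##
...##
.....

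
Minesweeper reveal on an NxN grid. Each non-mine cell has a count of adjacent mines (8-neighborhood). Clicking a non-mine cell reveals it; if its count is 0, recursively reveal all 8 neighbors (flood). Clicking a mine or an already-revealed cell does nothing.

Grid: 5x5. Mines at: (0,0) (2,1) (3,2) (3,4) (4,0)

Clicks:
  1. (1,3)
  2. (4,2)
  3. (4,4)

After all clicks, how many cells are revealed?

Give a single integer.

Click 1 (1,3) count=0: revealed 11 new [(0,1) (0,2) (0,3) (0,4) (1,1) (1,2) (1,3) (1,4) (2,2) (2,3) (2,4)] -> total=11
Click 2 (4,2) count=1: revealed 1 new [(4,2)] -> total=12
Click 3 (4,4) count=1: revealed 1 new [(4,4)] -> total=13

Answer: 13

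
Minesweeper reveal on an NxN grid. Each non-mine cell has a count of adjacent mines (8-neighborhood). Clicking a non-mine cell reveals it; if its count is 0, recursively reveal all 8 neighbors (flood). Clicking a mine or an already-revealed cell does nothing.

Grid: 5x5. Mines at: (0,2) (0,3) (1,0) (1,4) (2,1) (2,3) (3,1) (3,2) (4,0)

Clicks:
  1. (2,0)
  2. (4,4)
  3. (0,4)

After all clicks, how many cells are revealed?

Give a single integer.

Answer: 6

Derivation:
Click 1 (2,0) count=3: revealed 1 new [(2,0)] -> total=1
Click 2 (4,4) count=0: revealed 4 new [(3,3) (3,4) (4,3) (4,4)] -> total=5
Click 3 (0,4) count=2: revealed 1 new [(0,4)] -> total=6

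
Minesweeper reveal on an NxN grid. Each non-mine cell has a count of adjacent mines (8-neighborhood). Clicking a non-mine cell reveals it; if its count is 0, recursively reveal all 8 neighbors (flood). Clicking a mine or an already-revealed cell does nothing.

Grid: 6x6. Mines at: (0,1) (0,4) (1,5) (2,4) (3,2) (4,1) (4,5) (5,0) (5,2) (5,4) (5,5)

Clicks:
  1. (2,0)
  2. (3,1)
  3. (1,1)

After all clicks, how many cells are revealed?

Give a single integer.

Answer: 6

Derivation:
Click 1 (2,0) count=0: revealed 6 new [(1,0) (1,1) (2,0) (2,1) (3,0) (3,1)] -> total=6
Click 2 (3,1) count=2: revealed 0 new [(none)] -> total=6
Click 3 (1,1) count=1: revealed 0 new [(none)] -> total=6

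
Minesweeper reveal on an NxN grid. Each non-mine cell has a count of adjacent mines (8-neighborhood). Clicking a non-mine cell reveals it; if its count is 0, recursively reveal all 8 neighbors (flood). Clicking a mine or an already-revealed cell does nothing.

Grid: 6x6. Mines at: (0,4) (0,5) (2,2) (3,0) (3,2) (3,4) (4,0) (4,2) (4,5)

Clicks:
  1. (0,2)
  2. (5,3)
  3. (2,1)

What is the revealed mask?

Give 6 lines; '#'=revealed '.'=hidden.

Answer: ####..
####..
##....
......
......
...#..

Derivation:
Click 1 (0,2) count=0: revealed 10 new [(0,0) (0,1) (0,2) (0,3) (1,0) (1,1) (1,2) (1,3) (2,0) (2,1)] -> total=10
Click 2 (5,3) count=1: revealed 1 new [(5,3)] -> total=11
Click 3 (2,1) count=3: revealed 0 new [(none)] -> total=11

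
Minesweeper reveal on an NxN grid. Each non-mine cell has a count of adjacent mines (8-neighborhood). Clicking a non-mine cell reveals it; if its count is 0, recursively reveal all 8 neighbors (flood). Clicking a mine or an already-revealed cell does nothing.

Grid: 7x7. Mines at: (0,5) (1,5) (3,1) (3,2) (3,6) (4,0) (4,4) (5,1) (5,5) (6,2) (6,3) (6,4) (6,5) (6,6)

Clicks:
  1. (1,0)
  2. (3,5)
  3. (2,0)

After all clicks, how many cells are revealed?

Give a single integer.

Click 1 (1,0) count=0: revealed 15 new [(0,0) (0,1) (0,2) (0,3) (0,4) (1,0) (1,1) (1,2) (1,3) (1,4) (2,0) (2,1) (2,2) (2,3) (2,4)] -> total=15
Click 2 (3,5) count=2: revealed 1 new [(3,5)] -> total=16
Click 3 (2,0) count=1: revealed 0 new [(none)] -> total=16

Answer: 16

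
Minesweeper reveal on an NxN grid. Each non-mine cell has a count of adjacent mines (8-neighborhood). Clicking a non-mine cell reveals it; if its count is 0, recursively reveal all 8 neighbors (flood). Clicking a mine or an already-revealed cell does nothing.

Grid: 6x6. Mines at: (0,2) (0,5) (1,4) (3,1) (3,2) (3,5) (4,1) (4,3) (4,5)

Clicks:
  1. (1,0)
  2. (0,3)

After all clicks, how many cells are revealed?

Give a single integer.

Answer: 7

Derivation:
Click 1 (1,0) count=0: revealed 6 new [(0,0) (0,1) (1,0) (1,1) (2,0) (2,1)] -> total=6
Click 2 (0,3) count=2: revealed 1 new [(0,3)] -> total=7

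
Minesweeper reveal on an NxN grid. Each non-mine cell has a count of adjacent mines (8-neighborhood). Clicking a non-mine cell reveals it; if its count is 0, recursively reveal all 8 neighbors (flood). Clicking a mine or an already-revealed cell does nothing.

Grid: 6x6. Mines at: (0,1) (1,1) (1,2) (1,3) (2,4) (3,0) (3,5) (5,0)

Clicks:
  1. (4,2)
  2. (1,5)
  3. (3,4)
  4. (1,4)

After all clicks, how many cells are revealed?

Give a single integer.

Click 1 (4,2) count=0: revealed 17 new [(2,1) (2,2) (2,3) (3,1) (3,2) (3,3) (3,4) (4,1) (4,2) (4,3) (4,4) (4,5) (5,1) (5,2) (5,3) (5,4) (5,5)] -> total=17
Click 2 (1,5) count=1: revealed 1 new [(1,5)] -> total=18
Click 3 (3,4) count=2: revealed 0 new [(none)] -> total=18
Click 4 (1,4) count=2: revealed 1 new [(1,4)] -> total=19

Answer: 19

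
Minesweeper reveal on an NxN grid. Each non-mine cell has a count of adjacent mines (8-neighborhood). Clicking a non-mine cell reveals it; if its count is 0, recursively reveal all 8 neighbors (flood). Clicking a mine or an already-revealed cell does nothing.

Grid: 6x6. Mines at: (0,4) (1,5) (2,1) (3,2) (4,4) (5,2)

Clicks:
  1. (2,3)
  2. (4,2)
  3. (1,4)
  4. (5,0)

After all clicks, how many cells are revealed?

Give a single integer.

Click 1 (2,3) count=1: revealed 1 new [(2,3)] -> total=1
Click 2 (4,2) count=2: revealed 1 new [(4,2)] -> total=2
Click 3 (1,4) count=2: revealed 1 new [(1,4)] -> total=3
Click 4 (5,0) count=0: revealed 6 new [(3,0) (3,1) (4,0) (4,1) (5,0) (5,1)] -> total=9

Answer: 9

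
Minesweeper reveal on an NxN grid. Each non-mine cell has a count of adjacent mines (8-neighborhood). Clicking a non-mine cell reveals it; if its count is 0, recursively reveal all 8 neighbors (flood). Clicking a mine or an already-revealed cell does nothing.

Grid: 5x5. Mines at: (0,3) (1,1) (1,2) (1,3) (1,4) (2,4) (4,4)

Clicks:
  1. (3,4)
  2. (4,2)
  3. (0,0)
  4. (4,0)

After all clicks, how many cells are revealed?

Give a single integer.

Answer: 14

Derivation:
Click 1 (3,4) count=2: revealed 1 new [(3,4)] -> total=1
Click 2 (4,2) count=0: revealed 12 new [(2,0) (2,1) (2,2) (2,3) (3,0) (3,1) (3,2) (3,3) (4,0) (4,1) (4,2) (4,3)] -> total=13
Click 3 (0,0) count=1: revealed 1 new [(0,0)] -> total=14
Click 4 (4,0) count=0: revealed 0 new [(none)] -> total=14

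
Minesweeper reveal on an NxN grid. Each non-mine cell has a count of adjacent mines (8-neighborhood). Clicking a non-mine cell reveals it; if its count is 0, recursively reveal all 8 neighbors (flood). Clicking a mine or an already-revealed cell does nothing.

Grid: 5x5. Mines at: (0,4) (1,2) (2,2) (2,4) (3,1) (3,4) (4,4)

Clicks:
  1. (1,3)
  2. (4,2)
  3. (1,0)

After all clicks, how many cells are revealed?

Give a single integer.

Click 1 (1,3) count=4: revealed 1 new [(1,3)] -> total=1
Click 2 (4,2) count=1: revealed 1 new [(4,2)] -> total=2
Click 3 (1,0) count=0: revealed 6 new [(0,0) (0,1) (1,0) (1,1) (2,0) (2,1)] -> total=8

Answer: 8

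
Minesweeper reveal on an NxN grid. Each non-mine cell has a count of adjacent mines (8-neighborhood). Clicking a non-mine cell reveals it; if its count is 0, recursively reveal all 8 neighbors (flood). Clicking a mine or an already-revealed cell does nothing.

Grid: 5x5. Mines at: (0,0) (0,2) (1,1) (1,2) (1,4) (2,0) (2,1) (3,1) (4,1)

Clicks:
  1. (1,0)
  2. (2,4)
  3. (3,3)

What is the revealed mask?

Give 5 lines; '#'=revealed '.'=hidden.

Answer: .....
#....
..###
..###
..###

Derivation:
Click 1 (1,0) count=4: revealed 1 new [(1,0)] -> total=1
Click 2 (2,4) count=1: revealed 1 new [(2,4)] -> total=2
Click 3 (3,3) count=0: revealed 8 new [(2,2) (2,3) (3,2) (3,3) (3,4) (4,2) (4,3) (4,4)] -> total=10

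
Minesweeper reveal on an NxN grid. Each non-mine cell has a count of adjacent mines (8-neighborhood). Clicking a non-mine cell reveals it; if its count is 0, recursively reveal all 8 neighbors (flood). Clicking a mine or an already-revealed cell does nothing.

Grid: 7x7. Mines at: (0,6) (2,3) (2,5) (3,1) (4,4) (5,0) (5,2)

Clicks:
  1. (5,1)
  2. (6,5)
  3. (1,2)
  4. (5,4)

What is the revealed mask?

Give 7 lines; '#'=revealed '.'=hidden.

Click 1 (5,1) count=2: revealed 1 new [(5,1)] -> total=1
Click 2 (6,5) count=0: revealed 12 new [(3,5) (3,6) (4,5) (4,6) (5,3) (5,4) (5,5) (5,6) (6,3) (6,4) (6,5) (6,6)] -> total=13
Click 3 (1,2) count=1: revealed 1 new [(1,2)] -> total=14
Click 4 (5,4) count=1: revealed 0 new [(none)] -> total=14

Answer: .......
..#....
.......
.....##
.....##
.#.####
...####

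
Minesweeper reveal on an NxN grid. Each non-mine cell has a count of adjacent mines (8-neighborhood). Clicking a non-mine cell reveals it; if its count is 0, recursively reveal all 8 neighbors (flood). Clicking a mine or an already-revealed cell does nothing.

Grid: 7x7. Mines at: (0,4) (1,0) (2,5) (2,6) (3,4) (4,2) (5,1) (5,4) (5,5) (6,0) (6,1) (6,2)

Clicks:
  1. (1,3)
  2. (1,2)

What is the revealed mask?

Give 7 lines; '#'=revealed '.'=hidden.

Answer: .###...
.###...
.###...
.###...
.......
.......
.......

Derivation:
Click 1 (1,3) count=1: revealed 1 new [(1,3)] -> total=1
Click 2 (1,2) count=0: revealed 11 new [(0,1) (0,2) (0,3) (1,1) (1,2) (2,1) (2,2) (2,3) (3,1) (3,2) (3,3)] -> total=12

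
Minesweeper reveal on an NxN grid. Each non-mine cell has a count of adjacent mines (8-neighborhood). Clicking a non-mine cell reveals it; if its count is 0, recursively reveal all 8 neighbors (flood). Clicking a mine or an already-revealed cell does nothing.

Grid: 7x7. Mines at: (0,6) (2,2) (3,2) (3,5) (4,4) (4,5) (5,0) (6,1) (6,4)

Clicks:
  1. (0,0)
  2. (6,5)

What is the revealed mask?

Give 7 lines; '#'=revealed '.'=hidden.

Answer: ######.
######.
##.###.
##.....
##.....
.......
.....#.

Derivation:
Click 1 (0,0) count=0: revealed 21 new [(0,0) (0,1) (0,2) (0,3) (0,4) (0,5) (1,0) (1,1) (1,2) (1,3) (1,4) (1,5) (2,0) (2,1) (2,3) (2,4) (2,5) (3,0) (3,1) (4,0) (4,1)] -> total=21
Click 2 (6,5) count=1: revealed 1 new [(6,5)] -> total=22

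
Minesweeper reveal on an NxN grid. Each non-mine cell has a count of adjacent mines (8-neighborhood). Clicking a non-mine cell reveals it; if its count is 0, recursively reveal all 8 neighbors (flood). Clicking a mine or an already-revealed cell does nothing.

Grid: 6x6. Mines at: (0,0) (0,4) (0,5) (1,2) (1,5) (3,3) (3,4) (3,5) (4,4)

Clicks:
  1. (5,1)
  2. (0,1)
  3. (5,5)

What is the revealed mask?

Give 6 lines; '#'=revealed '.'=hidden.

Click 1 (5,1) count=0: revealed 16 new [(1,0) (1,1) (2,0) (2,1) (2,2) (3,0) (3,1) (3,2) (4,0) (4,1) (4,2) (4,3) (5,0) (5,1) (5,2) (5,3)] -> total=16
Click 2 (0,1) count=2: revealed 1 new [(0,1)] -> total=17
Click 3 (5,5) count=1: revealed 1 new [(5,5)] -> total=18

Answer: .#....
##....
###...
###...
####..
####.#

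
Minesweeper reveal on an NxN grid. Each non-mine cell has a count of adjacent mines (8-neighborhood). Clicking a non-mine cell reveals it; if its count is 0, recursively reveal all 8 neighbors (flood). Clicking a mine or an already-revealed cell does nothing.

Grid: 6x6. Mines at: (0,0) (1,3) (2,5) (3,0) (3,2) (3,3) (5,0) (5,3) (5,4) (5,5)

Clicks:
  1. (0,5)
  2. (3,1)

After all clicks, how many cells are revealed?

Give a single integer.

Answer: 5

Derivation:
Click 1 (0,5) count=0: revealed 4 new [(0,4) (0,5) (1,4) (1,5)] -> total=4
Click 2 (3,1) count=2: revealed 1 new [(3,1)] -> total=5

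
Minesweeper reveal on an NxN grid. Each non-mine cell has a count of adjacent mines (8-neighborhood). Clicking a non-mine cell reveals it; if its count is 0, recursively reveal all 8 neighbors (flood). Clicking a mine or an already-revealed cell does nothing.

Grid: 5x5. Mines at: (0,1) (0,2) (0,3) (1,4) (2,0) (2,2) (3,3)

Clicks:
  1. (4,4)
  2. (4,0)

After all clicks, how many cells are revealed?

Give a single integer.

Click 1 (4,4) count=1: revealed 1 new [(4,4)] -> total=1
Click 2 (4,0) count=0: revealed 6 new [(3,0) (3,1) (3,2) (4,0) (4,1) (4,2)] -> total=7

Answer: 7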